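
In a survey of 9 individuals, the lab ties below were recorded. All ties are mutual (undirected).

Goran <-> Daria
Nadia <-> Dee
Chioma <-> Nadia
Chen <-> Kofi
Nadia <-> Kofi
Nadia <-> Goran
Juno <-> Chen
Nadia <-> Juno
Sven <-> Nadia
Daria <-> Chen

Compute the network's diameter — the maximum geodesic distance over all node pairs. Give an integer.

3

Eccentricity of each node (its greatest distance to any other): Chen:3, Chioma:3, Daria:3, Dee:3, Goran:2, Juno:2, Kofi:2, Nadia:2, Sven:3.
The maximum eccentricity is 3, realized for instance by the pair Chen–Dee via Chen – Juno – Nadia – Dee. So the diameter is 3.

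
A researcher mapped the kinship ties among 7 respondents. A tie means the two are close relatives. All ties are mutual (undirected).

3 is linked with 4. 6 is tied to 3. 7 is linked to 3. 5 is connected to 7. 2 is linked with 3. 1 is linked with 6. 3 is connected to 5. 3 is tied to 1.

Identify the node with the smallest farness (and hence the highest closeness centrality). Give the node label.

3

Farness (sum of distances to all others) for each node — 1:10, 2:11, 3:6, 4:11, 5:10, 6:10, 7:10.
The smallest farness is 6, for 3, so 3 has the highest closeness.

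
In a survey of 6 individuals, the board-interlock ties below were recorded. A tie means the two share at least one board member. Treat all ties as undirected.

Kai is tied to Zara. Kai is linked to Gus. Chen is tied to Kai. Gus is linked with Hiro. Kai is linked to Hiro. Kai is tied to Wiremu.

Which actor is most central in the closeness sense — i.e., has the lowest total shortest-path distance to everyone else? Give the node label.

Farness (sum of distances to all others) for each node — Chen:9, Gus:8, Hiro:8, Kai:5, Wiremu:9, Zara:9.
The smallest farness is 5, for Kai, so Kai has the highest closeness.

Kai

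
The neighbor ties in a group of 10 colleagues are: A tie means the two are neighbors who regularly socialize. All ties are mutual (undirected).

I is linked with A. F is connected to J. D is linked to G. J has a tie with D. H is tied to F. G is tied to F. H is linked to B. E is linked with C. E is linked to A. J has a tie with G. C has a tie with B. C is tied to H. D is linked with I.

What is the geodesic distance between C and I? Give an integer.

3

One shortest route is C – E – A – I, which uses 3 edges, and at distance 2 from C we only reach {A, F}, which does not include I. So d(C,I) = 3.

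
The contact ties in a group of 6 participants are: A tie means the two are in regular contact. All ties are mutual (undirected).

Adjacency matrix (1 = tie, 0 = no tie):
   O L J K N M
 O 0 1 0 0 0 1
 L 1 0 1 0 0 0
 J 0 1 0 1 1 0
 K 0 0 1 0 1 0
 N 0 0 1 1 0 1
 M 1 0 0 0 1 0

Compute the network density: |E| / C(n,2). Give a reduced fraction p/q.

7/15

There are 7 edges and 6 nodes, so the maximum possible is C(6,2) = 15.
Density = 7/15.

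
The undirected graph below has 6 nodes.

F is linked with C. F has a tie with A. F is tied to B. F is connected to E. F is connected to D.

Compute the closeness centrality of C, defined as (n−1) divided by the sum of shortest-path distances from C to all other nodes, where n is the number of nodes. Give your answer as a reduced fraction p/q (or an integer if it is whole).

5/9

Distances from C: A:2, B:2, D:2, E:2, F:1. Sum = 9.
n = 6, so closeness = 5/9.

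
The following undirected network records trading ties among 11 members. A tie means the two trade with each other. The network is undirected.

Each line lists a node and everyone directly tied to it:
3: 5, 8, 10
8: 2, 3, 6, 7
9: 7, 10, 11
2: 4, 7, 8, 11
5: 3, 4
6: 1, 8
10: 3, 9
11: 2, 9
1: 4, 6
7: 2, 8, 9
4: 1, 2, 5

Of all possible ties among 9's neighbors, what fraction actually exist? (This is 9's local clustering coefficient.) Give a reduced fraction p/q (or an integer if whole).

9's neighbors: 7, 10, and 11 (k = 3).
Possible neighbor pairs: C(3,2) = 3. Edges among them: none → e = 0.
Clustering(9) = 0/3 = 0.

0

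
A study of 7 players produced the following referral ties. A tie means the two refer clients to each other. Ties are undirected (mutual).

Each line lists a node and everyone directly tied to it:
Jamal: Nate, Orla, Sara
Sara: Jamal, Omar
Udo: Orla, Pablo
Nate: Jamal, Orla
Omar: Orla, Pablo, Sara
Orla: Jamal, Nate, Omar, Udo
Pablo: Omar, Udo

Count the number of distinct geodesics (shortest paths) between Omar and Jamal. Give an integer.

The shortest distance is 2. The length-2 paths are: Omar–Orla–Jamal; Omar–Sara–Jamal.
That gives 2 distinct shortest paths.

2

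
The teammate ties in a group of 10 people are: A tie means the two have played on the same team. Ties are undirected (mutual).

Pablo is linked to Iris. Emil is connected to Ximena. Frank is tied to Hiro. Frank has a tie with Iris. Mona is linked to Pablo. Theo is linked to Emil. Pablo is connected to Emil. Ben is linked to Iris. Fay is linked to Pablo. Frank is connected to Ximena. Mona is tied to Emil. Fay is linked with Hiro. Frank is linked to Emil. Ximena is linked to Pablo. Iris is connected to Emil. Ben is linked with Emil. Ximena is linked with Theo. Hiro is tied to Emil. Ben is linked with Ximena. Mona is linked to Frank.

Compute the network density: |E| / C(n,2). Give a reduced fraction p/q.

There are 20 edges and 10 nodes, so the maximum possible is C(10,2) = 45.
Density = 20/45 = 4/9.

4/9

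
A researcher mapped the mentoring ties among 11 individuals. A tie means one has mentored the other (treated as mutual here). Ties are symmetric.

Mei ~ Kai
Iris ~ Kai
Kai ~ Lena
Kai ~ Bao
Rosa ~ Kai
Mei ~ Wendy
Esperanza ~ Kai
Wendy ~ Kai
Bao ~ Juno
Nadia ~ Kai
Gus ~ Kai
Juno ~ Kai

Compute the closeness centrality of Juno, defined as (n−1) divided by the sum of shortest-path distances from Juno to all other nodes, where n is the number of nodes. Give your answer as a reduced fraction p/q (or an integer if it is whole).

5/9

Distances from Juno: Bao:1, Esperanza:2, Gus:2, Iris:2, Kai:1, Lena:2, Mei:2, Nadia:2, Rosa:2, Wendy:2. Sum = 18.
n = 11, so closeness = 10/18 = 5/9.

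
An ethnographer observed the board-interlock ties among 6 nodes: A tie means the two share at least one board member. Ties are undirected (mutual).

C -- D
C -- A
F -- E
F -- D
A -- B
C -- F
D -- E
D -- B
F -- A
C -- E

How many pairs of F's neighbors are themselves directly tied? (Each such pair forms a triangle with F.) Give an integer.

F's neighbors: A, C, D, and E.
Neighbor pairs that are themselves tied: F–A–C; F–C–D; F–C–E; F–D–E. Each forms one triangle with F, for 4 in total.

4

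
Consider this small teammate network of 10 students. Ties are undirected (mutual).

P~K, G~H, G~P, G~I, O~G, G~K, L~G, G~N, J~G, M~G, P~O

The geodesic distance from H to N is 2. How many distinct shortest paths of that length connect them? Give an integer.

1

The shortest distance is 2, and the only length-2 path is H–G–N. So there is exactly 1 shortest path.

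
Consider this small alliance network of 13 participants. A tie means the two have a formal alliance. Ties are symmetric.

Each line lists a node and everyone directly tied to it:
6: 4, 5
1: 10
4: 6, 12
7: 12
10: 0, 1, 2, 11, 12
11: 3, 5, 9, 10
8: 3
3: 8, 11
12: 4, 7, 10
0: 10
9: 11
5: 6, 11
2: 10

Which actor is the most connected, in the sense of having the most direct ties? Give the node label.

Degrees — 0:1, 1:1, 2:1, 3:2, 4:2, 5:2, 6:2, 7:1, 8:1, 9:1, 10:5, 11:4, 12:3.
The maximum is 5, attained only by 10.

10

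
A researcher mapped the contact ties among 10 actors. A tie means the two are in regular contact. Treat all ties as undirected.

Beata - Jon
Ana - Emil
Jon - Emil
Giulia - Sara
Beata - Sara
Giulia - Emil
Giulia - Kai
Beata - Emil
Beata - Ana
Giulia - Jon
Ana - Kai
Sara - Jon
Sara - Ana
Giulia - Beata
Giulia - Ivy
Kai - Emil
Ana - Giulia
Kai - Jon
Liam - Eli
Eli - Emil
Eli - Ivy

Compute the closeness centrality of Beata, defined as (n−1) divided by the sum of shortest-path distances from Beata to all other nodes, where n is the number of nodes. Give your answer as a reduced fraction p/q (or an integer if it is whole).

Distances from Beata: Ana:1, Eli:2, Emil:1, Giulia:1, Ivy:2, Jon:1, Kai:2, Liam:3, Sara:1. Sum = 14.
n = 10, so closeness = 9/14.

9/14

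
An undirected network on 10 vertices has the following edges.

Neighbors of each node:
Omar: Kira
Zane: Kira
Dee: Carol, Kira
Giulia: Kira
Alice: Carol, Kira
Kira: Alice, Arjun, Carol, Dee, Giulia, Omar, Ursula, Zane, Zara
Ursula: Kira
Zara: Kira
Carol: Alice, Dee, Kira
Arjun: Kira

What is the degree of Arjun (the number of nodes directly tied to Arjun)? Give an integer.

Arjun is directly tied to Kira. That is 1 neighbor, so the degree of Arjun is 1.

1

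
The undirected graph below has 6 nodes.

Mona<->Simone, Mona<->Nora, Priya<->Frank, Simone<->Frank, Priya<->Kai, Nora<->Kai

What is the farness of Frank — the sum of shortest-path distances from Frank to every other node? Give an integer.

9

Distances from Frank: Kai:2, Mona:2, Nora:3, Priya:1, Simone:1.
Sum = 2 + 2 + 3 + 1 + 1 = 9.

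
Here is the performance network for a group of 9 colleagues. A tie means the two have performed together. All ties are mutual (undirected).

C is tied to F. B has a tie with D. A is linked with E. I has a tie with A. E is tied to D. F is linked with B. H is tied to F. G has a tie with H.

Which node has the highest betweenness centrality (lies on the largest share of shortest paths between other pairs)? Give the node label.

F

Unnormalized betweenness of each node: A:7, B:16, C:0, D:15, E:12, F:17, G:0, H:7, I:0.
F has the largest value, 17, making it the main broker — the node through which the most shortest paths run.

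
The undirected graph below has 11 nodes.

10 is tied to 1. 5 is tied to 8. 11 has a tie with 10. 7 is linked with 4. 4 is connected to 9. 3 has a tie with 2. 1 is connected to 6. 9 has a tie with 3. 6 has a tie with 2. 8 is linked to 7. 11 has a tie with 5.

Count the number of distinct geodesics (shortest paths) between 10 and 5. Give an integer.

1

The shortest distance is 2, and the only length-2 path is 10–11–5. So there is exactly 1 shortest path.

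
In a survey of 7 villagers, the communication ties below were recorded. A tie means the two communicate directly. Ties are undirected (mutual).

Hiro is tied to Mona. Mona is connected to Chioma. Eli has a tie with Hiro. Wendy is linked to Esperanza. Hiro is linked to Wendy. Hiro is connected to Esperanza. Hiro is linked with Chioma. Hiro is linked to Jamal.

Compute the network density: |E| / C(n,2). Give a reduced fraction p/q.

There are 8 edges and 7 nodes, so the maximum possible is C(7,2) = 21.
Density = 8/21.

8/21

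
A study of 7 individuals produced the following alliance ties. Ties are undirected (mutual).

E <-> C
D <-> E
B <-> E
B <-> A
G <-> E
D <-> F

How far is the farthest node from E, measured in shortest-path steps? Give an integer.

Distances from E: A:2, B:1, C:1, D:1, F:2, G:1.
The largest is 2 (to A and F), so the eccentricity of E is 2.

2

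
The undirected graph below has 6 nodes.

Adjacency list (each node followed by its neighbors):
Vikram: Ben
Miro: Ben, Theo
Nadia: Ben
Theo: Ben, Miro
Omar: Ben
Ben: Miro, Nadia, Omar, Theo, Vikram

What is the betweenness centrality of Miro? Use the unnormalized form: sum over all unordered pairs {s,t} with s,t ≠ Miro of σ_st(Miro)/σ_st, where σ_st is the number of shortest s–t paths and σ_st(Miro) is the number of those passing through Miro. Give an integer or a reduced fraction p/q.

0

No shortest path between any pair of other nodes passes through Miro.
Summing the contributions gives betweenness(Miro) = 0.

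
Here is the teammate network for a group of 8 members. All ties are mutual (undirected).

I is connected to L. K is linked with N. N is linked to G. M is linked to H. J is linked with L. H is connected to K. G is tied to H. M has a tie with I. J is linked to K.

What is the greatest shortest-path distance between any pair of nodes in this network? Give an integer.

4

Eccentricity of each node (its greatest distance to any other): G:4, H:3, I:4, J:3, K:3, L:4, M:3, N:4.
The maximum eccentricity is 4, realized for instance by the pair G–L via G – N – K – J – L. So the diameter is 4.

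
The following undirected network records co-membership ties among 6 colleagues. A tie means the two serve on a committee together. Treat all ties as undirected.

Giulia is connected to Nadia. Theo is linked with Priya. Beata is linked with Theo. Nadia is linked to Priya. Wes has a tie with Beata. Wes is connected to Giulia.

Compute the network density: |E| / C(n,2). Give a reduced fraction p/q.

2/5

There are 6 edges and 6 nodes, so the maximum possible is C(6,2) = 15.
Density = 6/15 = 2/5.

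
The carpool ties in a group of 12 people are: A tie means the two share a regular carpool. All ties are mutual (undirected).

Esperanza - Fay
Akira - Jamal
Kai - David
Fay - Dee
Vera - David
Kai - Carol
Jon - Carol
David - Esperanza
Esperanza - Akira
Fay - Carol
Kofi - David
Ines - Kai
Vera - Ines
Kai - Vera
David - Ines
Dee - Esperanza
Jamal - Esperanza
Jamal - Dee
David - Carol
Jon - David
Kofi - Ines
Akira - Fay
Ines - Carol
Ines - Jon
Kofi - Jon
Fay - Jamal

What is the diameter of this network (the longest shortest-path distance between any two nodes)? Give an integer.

3

Eccentricity of each node (its greatest distance to any other): Akira:3, Carol:2, David:2, Dee:3, Esperanza:2, Fay:3, Ines:3, Jamal:3, Jon:3, Kai:3, Kofi:3, Vera:3.
The maximum eccentricity is 3, realized for instance by the pair Kofi–Jamal via Kofi – David – Esperanza – Jamal. So the diameter is 3.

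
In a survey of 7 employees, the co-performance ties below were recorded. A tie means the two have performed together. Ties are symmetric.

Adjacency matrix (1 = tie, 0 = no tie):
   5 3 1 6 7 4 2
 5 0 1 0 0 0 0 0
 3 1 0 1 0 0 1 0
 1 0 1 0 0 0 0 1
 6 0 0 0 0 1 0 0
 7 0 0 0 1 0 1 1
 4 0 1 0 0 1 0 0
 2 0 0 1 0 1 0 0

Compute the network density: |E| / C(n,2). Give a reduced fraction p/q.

1/3

There are 7 edges and 7 nodes, so the maximum possible is C(7,2) = 21.
Density = 7/21 = 1/3.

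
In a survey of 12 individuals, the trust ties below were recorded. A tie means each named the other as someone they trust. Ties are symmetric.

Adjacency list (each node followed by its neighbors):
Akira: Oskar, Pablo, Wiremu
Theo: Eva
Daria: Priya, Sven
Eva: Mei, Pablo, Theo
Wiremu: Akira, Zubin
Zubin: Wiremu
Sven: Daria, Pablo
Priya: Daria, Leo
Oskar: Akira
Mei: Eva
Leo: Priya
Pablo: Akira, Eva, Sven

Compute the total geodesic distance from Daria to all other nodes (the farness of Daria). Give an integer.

Distances from Daria: Akira:3, Eva:3, Leo:2, Mei:4, Oskar:4, Pablo:2, Priya:1, Sven:1, Theo:4, Wiremu:4, Zubin:5.
Sum = 3 + 3 + 2 + 4 + 4 + 2 + 1 + 1 + 4 + 4 + 5 = 33.

33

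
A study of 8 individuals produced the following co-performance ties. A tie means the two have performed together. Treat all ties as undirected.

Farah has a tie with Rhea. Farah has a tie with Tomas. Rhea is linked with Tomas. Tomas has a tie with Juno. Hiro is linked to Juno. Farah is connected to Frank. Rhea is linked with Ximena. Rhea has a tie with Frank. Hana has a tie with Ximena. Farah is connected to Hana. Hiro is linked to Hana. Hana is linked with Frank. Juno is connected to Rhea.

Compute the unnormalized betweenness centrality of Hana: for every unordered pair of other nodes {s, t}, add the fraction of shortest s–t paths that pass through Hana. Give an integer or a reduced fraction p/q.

4

Pairs whose geodesics pass through Hana — Ximena–Frank: 1/2; Ximena–Farah: 1/2; Ximena–Hiro: 1; Frank–Hiro: 1; Farah–Hiro: 1.
All other pairs contribute 0.
Summing the contributions gives betweenness(Hana) = 4.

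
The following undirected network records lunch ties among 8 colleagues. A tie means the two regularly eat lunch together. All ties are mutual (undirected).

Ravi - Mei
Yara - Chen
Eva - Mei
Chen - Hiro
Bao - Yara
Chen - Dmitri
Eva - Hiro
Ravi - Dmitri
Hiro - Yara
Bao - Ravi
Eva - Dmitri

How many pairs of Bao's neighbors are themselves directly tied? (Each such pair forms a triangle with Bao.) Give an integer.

Bao's neighbors are Ravi and Yara, but none of them are tied to each other, so no triangle contains Bao.

0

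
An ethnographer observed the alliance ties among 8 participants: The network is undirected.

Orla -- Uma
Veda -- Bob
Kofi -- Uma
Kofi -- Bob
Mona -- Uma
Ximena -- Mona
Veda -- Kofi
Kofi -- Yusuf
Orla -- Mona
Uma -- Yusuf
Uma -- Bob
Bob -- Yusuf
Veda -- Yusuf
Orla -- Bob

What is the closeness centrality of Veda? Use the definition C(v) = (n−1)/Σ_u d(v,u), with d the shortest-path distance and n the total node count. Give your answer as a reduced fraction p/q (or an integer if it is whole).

1/2

Distances from Veda: Bob:1, Kofi:1, Mona:3, Orla:2, Uma:2, Ximena:4, Yusuf:1. Sum = 14.
n = 8, so closeness = 7/14 = 1/2.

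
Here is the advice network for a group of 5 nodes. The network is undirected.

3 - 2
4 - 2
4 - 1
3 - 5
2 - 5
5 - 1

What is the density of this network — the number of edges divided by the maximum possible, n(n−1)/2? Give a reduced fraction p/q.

3/5

There are 6 edges and 5 nodes, so the maximum possible is C(5,2) = 10.
Density = 6/10 = 3/5.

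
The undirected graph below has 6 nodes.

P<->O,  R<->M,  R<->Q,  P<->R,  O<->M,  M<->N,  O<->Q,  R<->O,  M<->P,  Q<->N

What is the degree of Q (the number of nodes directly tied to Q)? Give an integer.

3

Q is directly tied to N, O, and R. That is 3 neighbors, so the degree of Q is 3.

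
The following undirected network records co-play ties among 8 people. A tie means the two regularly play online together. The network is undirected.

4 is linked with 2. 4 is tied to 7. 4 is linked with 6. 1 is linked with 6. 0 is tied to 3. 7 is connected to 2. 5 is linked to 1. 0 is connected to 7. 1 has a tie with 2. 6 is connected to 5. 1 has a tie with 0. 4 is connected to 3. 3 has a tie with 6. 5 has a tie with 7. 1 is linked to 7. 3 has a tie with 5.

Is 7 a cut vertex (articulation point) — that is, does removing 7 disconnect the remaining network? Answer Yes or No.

Even without 7, every remaining node can still reach every other (the residual graph is connected), so 7 is not a cut vertex.

No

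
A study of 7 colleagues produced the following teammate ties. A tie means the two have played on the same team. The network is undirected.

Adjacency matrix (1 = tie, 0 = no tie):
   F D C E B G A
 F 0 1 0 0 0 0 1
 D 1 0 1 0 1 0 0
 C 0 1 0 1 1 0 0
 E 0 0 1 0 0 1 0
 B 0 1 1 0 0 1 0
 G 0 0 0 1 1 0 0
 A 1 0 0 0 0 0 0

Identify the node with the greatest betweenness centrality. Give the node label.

Unnormalized betweenness of each node: A:0, B:7/2, C:7/2, D:8, E:1/2, F:5, G:1/2.
D has the largest value, 8, making it the main broker — the node through which the most shortest paths run.

D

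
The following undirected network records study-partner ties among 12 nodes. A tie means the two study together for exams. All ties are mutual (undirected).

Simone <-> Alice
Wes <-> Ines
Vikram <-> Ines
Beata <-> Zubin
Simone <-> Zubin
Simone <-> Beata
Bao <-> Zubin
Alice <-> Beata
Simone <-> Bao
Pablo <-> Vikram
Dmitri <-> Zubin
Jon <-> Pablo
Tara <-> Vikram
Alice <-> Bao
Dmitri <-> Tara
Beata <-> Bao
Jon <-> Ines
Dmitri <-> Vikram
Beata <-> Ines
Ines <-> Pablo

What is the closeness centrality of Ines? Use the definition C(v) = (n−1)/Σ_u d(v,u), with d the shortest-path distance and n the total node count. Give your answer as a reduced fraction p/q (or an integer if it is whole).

11/17

Distances from Ines: Alice:2, Bao:2, Beata:1, Dmitri:2, Jon:1, Pablo:1, Simone:2, Tara:2, Vikram:1, Wes:1, Zubin:2. Sum = 17.
n = 12, so closeness = 11/17.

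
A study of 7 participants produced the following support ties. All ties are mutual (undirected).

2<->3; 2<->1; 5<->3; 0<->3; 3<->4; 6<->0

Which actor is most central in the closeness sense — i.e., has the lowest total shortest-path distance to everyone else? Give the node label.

Farness (sum of distances to all others) for each node — 0:11, 1:16, 2:11, 3:8, 4:13, 5:13, 6:16.
The smallest farness is 8, for 3, so 3 has the highest closeness.

3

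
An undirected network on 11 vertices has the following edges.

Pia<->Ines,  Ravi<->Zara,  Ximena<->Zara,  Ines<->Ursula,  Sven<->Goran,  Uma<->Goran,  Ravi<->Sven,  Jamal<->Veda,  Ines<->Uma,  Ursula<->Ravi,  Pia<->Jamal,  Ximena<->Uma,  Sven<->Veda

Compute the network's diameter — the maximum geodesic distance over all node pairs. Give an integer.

Eccentricity of each node (its greatest distance to any other): Goran:3, Ines:3, Jamal:4, Pia:4, Ravi:3, Sven:3, Uma:3, Ursula:3, Veda:4, Ximena:4, Zara:4.
The maximum eccentricity is 4, realized for instance by the pair Zara–Jamal via Zara – Ravi – Sven – Veda – Jamal. So the diameter is 4.

4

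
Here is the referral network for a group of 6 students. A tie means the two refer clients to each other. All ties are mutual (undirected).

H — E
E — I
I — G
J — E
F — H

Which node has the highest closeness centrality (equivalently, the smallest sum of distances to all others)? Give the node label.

E

Farness (sum of distances to all others) for each node — E:7, F:13, G:13, H:9, I:9, J:11.
The smallest farness is 7, for E, so E has the highest closeness.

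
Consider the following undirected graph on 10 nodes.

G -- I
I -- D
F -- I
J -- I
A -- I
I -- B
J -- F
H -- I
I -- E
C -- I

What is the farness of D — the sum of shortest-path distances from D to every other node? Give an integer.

Distances from D: A:2, B:2, C:2, E:2, F:2, G:2, H:2, I:1, J:2.
Sum = 2 + 2 + 2 + 2 + 2 + 2 + 2 + 1 + 2 = 17.

17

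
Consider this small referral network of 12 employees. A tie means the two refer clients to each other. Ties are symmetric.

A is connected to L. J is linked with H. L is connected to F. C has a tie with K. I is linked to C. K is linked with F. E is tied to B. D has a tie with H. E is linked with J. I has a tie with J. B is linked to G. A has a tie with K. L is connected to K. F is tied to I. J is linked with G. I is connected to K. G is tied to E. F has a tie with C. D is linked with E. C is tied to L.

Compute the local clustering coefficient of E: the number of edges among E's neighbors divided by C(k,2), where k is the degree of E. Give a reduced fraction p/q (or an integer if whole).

E's neighbors: B, D, G, and J (k = 4).
Possible neighbor pairs: C(4,2) = 6. Edges among them: B–G, G–J → e = 2.
Clustering(E) = 2/6 = 1/3.

1/3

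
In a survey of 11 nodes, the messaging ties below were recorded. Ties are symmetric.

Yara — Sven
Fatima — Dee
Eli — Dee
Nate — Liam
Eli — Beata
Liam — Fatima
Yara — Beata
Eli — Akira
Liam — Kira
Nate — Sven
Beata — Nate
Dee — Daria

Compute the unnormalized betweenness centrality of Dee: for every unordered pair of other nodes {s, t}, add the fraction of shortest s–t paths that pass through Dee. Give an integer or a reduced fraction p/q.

Pairs whose geodesics pass through Dee — Yara–Fatima: 1/3; Yara–Daria: 1; Fatima–Eli: 1; Fatima–Beata: 1/2; Fatima–Akira: 1; Fatima–Daria: 1; Eli–Kira: 1/2; Eli–Daria: 1; Eli–Liam: 1/2; Nate–Daria: 2/2; Beata–Daria: 1; Akira–Kira: 1/2; Akira–Daria: 1; Akira–Liam: 1/2 … (+3 more pairs).
All other pairs contribute 0.
Summing the contributions gives betweenness(Dee) = 83/6.

83/6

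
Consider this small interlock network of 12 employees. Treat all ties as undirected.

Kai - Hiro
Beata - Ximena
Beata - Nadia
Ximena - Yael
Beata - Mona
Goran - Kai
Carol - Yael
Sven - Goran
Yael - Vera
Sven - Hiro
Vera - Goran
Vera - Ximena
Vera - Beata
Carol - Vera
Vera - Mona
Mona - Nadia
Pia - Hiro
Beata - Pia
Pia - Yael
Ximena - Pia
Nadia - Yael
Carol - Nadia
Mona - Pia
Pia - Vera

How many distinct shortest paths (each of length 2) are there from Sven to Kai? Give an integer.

The shortest distance is 2. The length-2 paths are: Sven–Hiro–Kai; Sven–Goran–Kai.
That gives 2 distinct shortest paths.

2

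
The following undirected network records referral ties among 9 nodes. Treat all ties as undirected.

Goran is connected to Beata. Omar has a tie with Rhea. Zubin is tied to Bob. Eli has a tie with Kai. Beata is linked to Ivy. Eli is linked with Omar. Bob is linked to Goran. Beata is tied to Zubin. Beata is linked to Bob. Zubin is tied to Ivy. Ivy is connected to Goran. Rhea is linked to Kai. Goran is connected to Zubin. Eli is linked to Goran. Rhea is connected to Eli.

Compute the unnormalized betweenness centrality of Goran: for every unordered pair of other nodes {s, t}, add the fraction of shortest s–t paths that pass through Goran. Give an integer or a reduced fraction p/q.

49/3

Pairs whose geodesics pass through Goran — Bob–Ivy: 1/3; Bob–Eli: 1; Bob–Rhea: 1; Bob–Kai: 1; Bob–Omar: 1; Ivy–Eli: 1; Ivy–Rhea: 1; Ivy–Kai: 1; Ivy–Omar: 1; Beata–Eli: 1; Beata–Rhea: 1; Beata–Kai: 1; Beata–Omar: 1; Zubin–Eli: 1 … (+3 more pairs).
All other pairs contribute 0.
Summing the contributions gives betweenness(Goran) = 49/3.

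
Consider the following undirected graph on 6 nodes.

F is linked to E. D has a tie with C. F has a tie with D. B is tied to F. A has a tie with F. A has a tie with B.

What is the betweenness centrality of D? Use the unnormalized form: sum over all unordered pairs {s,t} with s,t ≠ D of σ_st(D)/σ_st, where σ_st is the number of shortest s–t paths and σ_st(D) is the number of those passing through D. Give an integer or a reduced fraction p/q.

4

Pairs whose geodesics pass through D — B–C: 1; C–A: 1; C–E: 1; C–F: 1.
All other pairs contribute 0.
Summing the contributions gives betweenness(D) = 4.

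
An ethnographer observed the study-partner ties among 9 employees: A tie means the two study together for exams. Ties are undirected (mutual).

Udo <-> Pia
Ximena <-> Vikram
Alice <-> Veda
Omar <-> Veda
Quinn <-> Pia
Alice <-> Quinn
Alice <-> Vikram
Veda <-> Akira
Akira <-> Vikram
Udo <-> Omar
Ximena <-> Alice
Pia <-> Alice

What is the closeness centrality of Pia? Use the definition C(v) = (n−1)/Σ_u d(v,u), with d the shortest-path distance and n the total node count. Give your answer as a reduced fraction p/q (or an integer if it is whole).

4/7

Distances from Pia: Akira:3, Alice:1, Omar:2, Quinn:1, Udo:1, Veda:2, Vikram:2, Ximena:2. Sum = 14.
n = 9, so closeness = 8/14 = 4/7.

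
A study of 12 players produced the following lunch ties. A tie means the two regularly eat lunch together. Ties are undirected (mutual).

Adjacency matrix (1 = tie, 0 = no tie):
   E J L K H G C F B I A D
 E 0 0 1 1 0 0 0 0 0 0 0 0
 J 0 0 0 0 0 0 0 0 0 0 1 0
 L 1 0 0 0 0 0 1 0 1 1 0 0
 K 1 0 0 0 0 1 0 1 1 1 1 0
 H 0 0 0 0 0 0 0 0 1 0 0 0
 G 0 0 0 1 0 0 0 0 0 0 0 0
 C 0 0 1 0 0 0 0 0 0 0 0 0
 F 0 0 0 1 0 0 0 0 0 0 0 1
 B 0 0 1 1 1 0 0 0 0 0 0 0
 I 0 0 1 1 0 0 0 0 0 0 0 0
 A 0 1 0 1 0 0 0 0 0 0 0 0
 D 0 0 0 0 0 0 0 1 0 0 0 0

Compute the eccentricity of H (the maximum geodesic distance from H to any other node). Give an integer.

4

Distances from H: A:3, B:1, C:3, D:4, E:3, F:3, G:3, I:3, J:4, K:2, L:2.
The largest is 4 (to D and J), so the eccentricity of H is 4.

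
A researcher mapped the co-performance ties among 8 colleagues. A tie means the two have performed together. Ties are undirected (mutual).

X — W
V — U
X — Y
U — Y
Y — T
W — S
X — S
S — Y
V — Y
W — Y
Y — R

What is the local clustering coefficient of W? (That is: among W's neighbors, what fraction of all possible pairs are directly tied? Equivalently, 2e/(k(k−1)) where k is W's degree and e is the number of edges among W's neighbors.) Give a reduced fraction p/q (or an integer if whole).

1

W's neighbors: S, X, and Y (k = 3).
Possible neighbor pairs: C(3,2) = 3. Edges among them: S–X, S–Y, X–Y → e = 3.
Clustering(W) = 3/3 = 1.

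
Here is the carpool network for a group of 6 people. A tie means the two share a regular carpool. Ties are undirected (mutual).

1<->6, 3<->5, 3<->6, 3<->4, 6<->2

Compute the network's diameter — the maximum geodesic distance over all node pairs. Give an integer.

Eccentricity of each node (its greatest distance to any other): 1:3, 2:3, 3:2, 4:3, 5:3, 6:2.
The maximum eccentricity is 3, realized for instance by the pair 2–5 via 2 – 6 – 3 – 5. So the diameter is 3.

3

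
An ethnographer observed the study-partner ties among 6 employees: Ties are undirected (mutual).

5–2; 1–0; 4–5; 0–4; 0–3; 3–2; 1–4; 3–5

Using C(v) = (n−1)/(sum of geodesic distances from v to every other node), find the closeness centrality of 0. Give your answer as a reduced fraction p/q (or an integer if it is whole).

Distances from 0: 1:1, 2:2, 3:1, 4:1, 5:2. Sum = 7.
n = 6, so closeness = 5/7.

5/7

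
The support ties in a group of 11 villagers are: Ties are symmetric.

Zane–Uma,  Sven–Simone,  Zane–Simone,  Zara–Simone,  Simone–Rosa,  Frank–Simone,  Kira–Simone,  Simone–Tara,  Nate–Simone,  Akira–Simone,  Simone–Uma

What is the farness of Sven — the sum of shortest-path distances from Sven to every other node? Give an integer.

19

Distances from Sven: Akira:2, Frank:2, Kira:2, Nate:2, Rosa:2, Simone:1, Tara:2, Uma:2, Zane:2, Zara:2.
Sum = 2 + 2 + 2 + 2 + 2 + 1 + 2 + 2 + 2 + 2 = 19.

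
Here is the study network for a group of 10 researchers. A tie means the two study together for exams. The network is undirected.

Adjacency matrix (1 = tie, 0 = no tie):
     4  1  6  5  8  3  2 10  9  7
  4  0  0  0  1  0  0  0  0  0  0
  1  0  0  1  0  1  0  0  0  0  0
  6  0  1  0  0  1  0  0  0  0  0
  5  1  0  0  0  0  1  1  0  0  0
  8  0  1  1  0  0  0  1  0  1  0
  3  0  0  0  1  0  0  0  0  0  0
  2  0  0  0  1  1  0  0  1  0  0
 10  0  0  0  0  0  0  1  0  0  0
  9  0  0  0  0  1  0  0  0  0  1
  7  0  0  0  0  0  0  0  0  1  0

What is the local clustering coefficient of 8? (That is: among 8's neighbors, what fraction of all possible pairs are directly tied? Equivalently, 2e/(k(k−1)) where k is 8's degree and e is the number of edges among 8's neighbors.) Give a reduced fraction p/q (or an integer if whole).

1/6

8's neighbors: 1, 2, 6, and 9 (k = 4).
Possible neighbor pairs: C(4,2) = 6. Edges among them: 1–6 → e = 1.
Clustering(8) = 1/6.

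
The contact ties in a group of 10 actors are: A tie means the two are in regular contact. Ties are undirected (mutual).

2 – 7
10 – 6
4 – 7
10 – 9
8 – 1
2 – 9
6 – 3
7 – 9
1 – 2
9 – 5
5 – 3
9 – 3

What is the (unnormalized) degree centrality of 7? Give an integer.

3

7 is directly tied to 2, 4, and 9. That is 3 neighbors, so the degree of 7 is 3.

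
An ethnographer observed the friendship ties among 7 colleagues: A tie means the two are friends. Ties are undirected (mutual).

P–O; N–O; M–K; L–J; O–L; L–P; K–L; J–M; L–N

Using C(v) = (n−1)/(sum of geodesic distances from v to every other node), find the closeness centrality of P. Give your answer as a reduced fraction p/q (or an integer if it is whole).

6/11

Distances from P: J:2, K:2, L:1, M:3, N:2, O:1. Sum = 11.
n = 7, so closeness = 6/11.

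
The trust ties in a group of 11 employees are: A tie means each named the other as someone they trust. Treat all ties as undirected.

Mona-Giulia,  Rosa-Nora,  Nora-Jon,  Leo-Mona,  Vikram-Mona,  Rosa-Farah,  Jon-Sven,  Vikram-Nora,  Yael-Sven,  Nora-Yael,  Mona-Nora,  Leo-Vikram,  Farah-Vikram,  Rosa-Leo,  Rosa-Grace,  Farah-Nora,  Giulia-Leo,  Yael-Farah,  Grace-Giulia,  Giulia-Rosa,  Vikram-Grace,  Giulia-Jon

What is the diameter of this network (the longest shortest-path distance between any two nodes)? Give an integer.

3

Eccentricity of each node (its greatest distance to any other): Farah:2, Giulia:3, Grace:3, Jon:2, Leo:3, Mona:3, Nora:2, Rosa:3, Sven:3, Vikram:3, Yael:3.
The maximum eccentricity is 3, realized for instance by the pair Giulia–Yael via Giulia – Jon – Nora – Yael. So the diameter is 3.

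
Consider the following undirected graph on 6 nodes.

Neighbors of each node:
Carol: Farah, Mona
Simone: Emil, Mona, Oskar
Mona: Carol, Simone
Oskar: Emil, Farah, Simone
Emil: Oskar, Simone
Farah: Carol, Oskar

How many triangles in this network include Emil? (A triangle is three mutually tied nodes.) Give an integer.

Emil's neighbors: Oskar and Simone.
Neighbor pairs that are themselves tied: Emil–Oskar–Simone. Each forms one triangle with Emil, for 1 in total.

1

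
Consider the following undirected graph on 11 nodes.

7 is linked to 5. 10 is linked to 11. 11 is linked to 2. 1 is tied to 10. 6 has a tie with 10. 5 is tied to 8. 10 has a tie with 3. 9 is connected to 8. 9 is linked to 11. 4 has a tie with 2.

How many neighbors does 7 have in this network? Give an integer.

7 is directly tied to 5. That is 1 neighbor, so the degree of 7 is 1.

1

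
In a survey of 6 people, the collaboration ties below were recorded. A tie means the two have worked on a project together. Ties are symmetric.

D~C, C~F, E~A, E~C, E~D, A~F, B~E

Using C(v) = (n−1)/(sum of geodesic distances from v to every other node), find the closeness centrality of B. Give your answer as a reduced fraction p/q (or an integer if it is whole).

1/2

Distances from B: A:2, C:2, D:2, E:1, F:3. Sum = 10.
n = 6, so closeness = 5/10 = 1/2.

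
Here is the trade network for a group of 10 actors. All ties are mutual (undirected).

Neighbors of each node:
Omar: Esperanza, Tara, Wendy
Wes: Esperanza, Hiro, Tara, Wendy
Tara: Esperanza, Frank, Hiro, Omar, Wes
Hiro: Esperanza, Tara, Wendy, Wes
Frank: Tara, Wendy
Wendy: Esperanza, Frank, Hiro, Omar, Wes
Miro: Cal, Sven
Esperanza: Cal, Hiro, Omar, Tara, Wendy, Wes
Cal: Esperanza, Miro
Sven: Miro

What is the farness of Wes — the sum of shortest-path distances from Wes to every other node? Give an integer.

17

Distances from Wes: Cal:2, Esperanza:1, Frank:2, Hiro:1, Miro:3, Omar:2, Sven:4, Tara:1, Wendy:1.
Sum = 2 + 1 + 2 + 1 + 3 + 2 + 4 + 1 + 1 = 17.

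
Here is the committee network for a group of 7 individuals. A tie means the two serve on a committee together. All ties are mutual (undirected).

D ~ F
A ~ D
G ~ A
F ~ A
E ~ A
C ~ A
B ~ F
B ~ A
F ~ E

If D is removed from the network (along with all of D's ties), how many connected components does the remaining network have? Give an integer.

D's neighbors (A and F) remain reachable from one another through other ties, so the rest of the network stays in one piece.

1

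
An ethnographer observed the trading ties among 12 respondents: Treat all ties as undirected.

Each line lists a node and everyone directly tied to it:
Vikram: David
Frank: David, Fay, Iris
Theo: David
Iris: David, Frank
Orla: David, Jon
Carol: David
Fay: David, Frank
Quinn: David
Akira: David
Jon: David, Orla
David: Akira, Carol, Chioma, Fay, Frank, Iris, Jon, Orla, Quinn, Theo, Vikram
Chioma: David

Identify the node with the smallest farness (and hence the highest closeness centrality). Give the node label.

Farness (sum of distances to all others) for each node — Akira:21, Carol:21, Chioma:21, David:11, Fay:20, Frank:19, Iris:20, Jon:20, Orla:20, Quinn:21, Theo:21, Vikram:21.
The smallest farness is 11, for David, so David has the highest closeness.

David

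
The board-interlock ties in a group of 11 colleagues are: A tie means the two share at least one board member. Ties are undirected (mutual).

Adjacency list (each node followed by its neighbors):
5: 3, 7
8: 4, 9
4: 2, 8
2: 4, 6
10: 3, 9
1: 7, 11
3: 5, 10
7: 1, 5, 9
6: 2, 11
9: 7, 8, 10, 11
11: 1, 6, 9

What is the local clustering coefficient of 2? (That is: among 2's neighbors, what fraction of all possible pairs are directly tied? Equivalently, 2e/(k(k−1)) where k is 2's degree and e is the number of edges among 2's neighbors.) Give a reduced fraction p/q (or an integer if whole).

2's neighbors: 4 and 6 (k = 2).
Possible neighbor pairs: C(2,2) = 1. Edges among them: none → e = 0.
Clustering(2) = 0/1.

0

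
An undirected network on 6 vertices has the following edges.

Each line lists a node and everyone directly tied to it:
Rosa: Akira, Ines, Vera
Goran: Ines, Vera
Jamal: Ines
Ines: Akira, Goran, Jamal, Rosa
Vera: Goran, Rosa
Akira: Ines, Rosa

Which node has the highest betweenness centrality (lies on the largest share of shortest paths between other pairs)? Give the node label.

Ines

Unnormalized betweenness of each node: Akira:0, Goran:1, Ines:11/2, Jamal:0, Rosa:2, Vera:1/2.
Ines has the largest value, 11/2, making it the main broker — the node through which the most shortest paths run.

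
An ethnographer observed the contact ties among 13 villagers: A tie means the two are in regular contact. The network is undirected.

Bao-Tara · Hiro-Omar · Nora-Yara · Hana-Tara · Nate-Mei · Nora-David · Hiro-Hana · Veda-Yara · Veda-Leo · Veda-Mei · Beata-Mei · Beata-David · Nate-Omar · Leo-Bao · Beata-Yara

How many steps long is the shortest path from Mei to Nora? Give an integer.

One shortest route is Mei – Veda – Yara – Nora, which uses 3 edges, and at distance 2 from Mei we only reach {David, Leo, Omar, Yara}, which does not include Nora. So d(Mei,Nora) = 3.

3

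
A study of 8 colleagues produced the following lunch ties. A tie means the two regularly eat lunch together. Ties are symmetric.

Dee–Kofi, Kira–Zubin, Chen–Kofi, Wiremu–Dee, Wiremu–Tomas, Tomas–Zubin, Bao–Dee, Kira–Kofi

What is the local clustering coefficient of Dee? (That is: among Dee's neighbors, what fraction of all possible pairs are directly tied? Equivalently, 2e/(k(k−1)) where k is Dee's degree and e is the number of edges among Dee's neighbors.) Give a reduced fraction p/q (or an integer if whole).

0

Dee's neighbors: Bao, Kofi, and Wiremu (k = 3).
Possible neighbor pairs: C(3,2) = 3. Edges among them: none → e = 0.
Clustering(Dee) = 0/3 = 0.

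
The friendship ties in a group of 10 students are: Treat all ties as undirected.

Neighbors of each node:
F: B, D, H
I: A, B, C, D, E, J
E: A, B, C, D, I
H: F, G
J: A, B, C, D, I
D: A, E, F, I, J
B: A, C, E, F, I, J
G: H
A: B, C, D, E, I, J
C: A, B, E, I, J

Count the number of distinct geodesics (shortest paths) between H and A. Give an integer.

2

The shortest distance is 3. The length-3 paths are: H–F–B–A; H–F–D–A.
That gives 2 distinct shortest paths.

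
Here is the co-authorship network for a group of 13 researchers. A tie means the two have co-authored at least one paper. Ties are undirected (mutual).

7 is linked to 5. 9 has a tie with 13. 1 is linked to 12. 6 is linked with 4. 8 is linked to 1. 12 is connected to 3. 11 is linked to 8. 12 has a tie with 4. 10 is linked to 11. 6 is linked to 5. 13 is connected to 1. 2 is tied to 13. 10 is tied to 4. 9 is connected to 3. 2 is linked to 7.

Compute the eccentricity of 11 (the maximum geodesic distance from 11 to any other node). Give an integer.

5

Distances from 11: 1:2, 2:4, 3:4, 4:2, 5:4, 6:3, 7:5, 8:1, 9:4, 10:1, 12:3, 13:3.
The largest is 5 (to 7), so the eccentricity of 11 is 5.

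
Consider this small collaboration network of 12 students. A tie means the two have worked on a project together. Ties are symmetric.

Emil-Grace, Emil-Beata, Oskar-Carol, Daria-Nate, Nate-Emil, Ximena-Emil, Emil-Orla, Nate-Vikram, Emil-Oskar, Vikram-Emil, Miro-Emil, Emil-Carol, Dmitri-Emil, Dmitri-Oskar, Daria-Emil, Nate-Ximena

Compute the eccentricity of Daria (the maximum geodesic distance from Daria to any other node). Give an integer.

2

Distances from Daria: Beata:2, Carol:2, Dmitri:2, Emil:1, Grace:2, Miro:2, Nate:1, Orla:2, Oskar:2, Vikram:2, Ximena:2.
The largest is 2 (to Oskar, Dmitri, Carol, Orla, Grace, Miro, Beata, Vikram, and Ximena), so the eccentricity of Daria is 2.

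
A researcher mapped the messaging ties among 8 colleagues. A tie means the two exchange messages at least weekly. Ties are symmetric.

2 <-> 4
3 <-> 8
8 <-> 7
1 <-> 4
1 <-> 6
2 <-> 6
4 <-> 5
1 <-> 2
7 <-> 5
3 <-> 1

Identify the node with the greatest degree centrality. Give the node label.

1

Degrees — 1:4, 2:3, 3:2, 4:3, 5:2, 6:2, 7:2, 8:2.
The maximum is 4, attained only by 1.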